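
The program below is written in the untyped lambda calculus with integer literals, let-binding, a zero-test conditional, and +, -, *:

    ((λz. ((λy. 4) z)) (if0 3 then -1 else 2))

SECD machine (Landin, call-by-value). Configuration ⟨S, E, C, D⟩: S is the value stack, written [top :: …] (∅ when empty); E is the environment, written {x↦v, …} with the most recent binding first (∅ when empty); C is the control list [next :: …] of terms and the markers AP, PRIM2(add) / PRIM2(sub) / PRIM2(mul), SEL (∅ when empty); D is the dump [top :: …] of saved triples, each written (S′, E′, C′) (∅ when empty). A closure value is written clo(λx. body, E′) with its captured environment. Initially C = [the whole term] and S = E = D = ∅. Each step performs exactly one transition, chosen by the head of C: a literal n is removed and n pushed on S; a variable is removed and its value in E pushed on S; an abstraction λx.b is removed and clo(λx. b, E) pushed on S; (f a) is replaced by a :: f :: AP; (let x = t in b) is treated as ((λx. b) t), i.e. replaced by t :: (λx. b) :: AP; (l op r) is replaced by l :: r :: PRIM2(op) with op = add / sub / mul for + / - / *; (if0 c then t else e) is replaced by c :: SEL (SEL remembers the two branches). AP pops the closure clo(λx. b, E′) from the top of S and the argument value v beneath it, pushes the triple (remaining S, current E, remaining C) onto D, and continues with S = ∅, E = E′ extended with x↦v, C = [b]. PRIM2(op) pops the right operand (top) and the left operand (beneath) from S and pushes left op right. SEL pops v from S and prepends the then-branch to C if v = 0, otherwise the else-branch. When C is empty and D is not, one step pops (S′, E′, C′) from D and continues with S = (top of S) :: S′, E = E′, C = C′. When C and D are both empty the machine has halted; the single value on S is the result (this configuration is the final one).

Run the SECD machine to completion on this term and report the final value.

Answer: 4

Derivation:
[0] [S=∅ | E=∅ | C=[((λz. ((λy. 4) z)) (if0 3 then -1 else 2))] | D=∅]
[1] [S=∅ | E=∅ | C=[(if0 3 then -1 else 2) :: (λz. ((λy. 4) z)) :: AP] | D=∅]
[2] [S=∅ | E=∅ | C=[3 :: SEL :: (λz. ((λy. 4) z)) :: AP] | D=∅]
[3] [S=[3] | E=∅ | C=[SEL :: (λz. ((λy. 4) z)) :: AP] | D=∅]
[4] [S=∅ | E=∅ | C=[2 :: (λz. ((λy. 4) z)) :: AP] | D=∅]
[5] [S=[2] | E=∅ | C=[(λz. ((λy. 4) z)) :: AP] | D=∅]
[6] [S=[clo(λz. ((λy. 4) z), ∅) :: 2] | E=∅ | C=[AP] | D=∅]
[7] [S=∅ | E={z↦2} | C=[((λy. 4) z)] | D=[(∅, ∅, ∅)]]
[8] [S=∅ | E={z↦2} | C=[z :: (λy. 4) :: AP] | D=[(∅, ∅, ∅)]]
[9] [S=[2] | E={z↦2} | C=[(λy. 4) :: AP] | D=[(∅, ∅, ∅)]]
[10] [S=[clo(λy. 4, {z↦2}) :: 2] | E={z↦2} | C=[AP] | D=[(∅, ∅, ∅)]]
[11] [S=∅ | E={y↦2, z↦2} | C=[4] | D=[(∅, {z↦2}, ∅) :: (∅, ∅, ∅)]]
[12] [S=[4] | E={y↦2, z↦2} | C=∅ | D=[(∅, {z↦2}, ∅) :: (∅, ∅, ∅)]]
[13] [S=[4] | E={z↦2} | C=∅ | D=[(∅, ∅, ∅)]]
[14] [S=[4] | E=∅ | C=∅ | D=∅]
→ final value 4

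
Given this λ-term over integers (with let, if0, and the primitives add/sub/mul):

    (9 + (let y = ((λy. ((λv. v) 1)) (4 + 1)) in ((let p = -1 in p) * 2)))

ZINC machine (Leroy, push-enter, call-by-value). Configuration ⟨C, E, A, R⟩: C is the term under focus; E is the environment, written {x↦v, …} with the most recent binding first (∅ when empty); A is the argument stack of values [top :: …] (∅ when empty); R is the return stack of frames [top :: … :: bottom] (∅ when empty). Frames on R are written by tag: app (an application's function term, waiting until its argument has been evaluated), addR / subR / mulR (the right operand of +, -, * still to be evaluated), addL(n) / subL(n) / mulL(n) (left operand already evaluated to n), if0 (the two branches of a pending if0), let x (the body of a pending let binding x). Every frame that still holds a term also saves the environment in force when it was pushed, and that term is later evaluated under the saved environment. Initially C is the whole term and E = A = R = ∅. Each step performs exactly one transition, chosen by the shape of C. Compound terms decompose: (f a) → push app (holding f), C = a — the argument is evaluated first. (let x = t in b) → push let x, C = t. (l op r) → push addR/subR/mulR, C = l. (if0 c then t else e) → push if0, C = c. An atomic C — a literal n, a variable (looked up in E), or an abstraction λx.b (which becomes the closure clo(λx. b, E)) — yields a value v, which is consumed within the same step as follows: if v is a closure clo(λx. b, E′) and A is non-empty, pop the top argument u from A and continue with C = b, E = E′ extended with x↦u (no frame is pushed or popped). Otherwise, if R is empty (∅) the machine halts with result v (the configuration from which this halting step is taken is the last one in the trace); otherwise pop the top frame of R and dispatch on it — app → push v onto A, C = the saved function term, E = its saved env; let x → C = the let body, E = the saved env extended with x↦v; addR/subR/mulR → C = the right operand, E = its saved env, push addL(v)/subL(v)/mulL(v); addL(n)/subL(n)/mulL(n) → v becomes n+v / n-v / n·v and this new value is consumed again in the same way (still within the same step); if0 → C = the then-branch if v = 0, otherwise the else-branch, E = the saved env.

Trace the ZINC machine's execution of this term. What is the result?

Answer: 7

Derivation:
t=0: <C=(9 + (let y = ((λy. ((λv. v) 1)) (4 + 1)) in ((let p = -1 in p) * 2))), E=∅, A=∅, R=∅>
t=1: <C=9, E=∅, A=∅, R=[addR]>
t=2: <C=(let y = ((λy. ((λv. v) 1)) (4 + 1)) in ((let p = -1 in p) * 2)), E=∅, A=∅, R=[addL(9)]>
t=3: <C=((λy. ((λv. v) 1)) (4 + 1)), E=∅, A=∅, R=[let y :: addL(9)]>
t=4: <C=(4 + 1), E=∅, A=∅, R=[app :: let y :: addL(9)]>
t=5: <C=4, E=∅, A=∅, R=[addR :: app :: let y :: addL(9)]>
t=6: <C=1, E=∅, A=∅, R=[addL(4) :: app :: let y :: addL(9)]>
t=7: <C=(λy. ((λv. v) 1)), E=∅, A=[5], R=[let y :: addL(9)]>
t=8: <C=((λv. v) 1), E={y↦5}, A=∅, R=[let y :: addL(9)]>
t=9: <C=1, E={y↦5}, A=∅, R=[app :: let y :: addL(9)]>
t=10: <C=(λv. v), E={y↦5}, A=[1], R=[let y :: addL(9)]>
t=11: <C=v, E={v↦1, y↦5}, A=∅, R=[let y :: addL(9)]>
t=12: <C=((let p = -1 in p) * 2), E={y↦1}, A=∅, R=[addL(9)]>
t=13: <C=(let p = -1 in p), E={y↦1}, A=∅, R=[mulR :: addL(9)]>
t=14: <C=-1, E={y↦1}, A=∅, R=[let p :: mulR :: addL(9)]>
t=15: <C=p, E={p↦-1, y↦1}, A=∅, R=[mulR :: addL(9)]>
t=16: <C=2, E={y↦1}, A=∅, R=[mulL(-1) :: addL(9)]>
→ final value 7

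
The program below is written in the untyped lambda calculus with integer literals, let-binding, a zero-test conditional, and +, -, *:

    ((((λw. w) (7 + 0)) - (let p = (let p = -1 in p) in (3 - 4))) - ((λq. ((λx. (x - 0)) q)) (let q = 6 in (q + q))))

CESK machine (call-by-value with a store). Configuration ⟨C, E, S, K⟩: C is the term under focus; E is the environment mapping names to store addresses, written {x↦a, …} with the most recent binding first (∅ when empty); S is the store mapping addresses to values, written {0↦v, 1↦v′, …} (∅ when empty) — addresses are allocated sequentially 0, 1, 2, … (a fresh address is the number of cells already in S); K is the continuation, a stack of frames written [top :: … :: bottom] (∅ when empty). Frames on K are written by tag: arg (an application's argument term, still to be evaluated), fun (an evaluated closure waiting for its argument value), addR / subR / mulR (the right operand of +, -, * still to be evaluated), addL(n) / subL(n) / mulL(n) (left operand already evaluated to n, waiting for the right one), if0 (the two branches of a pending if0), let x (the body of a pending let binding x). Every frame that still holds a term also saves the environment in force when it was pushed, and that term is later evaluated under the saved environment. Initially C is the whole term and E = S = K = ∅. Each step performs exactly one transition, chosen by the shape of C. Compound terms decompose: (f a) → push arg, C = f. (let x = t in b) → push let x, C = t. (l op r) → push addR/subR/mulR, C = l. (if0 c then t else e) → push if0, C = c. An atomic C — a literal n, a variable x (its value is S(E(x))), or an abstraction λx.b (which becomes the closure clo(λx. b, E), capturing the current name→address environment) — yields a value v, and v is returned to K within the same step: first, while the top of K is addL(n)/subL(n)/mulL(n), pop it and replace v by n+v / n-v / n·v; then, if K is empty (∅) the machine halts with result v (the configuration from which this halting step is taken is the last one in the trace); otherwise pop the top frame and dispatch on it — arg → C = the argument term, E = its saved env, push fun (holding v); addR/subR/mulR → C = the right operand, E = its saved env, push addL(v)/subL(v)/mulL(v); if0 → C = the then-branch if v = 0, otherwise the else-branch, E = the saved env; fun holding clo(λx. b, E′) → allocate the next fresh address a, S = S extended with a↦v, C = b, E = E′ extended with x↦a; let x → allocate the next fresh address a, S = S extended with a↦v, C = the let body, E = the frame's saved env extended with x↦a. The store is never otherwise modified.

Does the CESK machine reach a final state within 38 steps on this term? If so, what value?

[0] ⟨C=((((λw. w) (7 + 0)) - (let p = (let p = -1 in p) in (3 - 4))) - ((λq. ((λx. (x - 0)) q)) (let q = 6 in (q + q)))); E=∅; S=∅; K=∅⟩
[1] ⟨C=(((λw. w) (7 + 0)) - (let p = (let p = -1 in p) in (3 - 4))); E=∅; S=∅; K=[subR]⟩
[2] ⟨C=((λw. w) (7 + 0)); E=∅; S=∅; K=[subR :: subR]⟩
[3] ⟨C=(λw. w); E=∅; S=∅; K=[arg :: subR :: subR]⟩
[4] ⟨C=(7 + 0); E=∅; S=∅; K=[fun :: subR :: subR]⟩
[5] ⟨C=7; E=∅; S=∅; K=[addR :: fun :: subR :: subR]⟩
[6] ⟨C=0; E=∅; S=∅; K=[addL(7) :: fun :: subR :: subR]⟩
[7] ⟨C=w; E={w↦0}; S={0↦7}; K=[subR :: subR]⟩
[8] ⟨C=(let p = (let p = -1 in p) in (3 - 4)); E=∅; S={0↦7}; K=[subL(7) :: subR]⟩
[9] ⟨C=(let p = -1 in p); E=∅; S={0↦7}; K=[let p :: subL(7) :: subR]⟩
[10] ⟨C=-1; E=∅; S={0↦7}; K=[let p :: let p :: subL(7) :: subR]⟩
[11] ⟨C=p; E={p↦1}; S={0↦7, 1↦-1}; K=[let p :: subL(7) :: subR]⟩
[12] ⟨C=(3 - 4); E={p↦2}; S={0↦7, 1↦-1, 2↦-1}; K=[subL(7) :: subR]⟩
[13] ⟨C=3; E={p↦2}; S={0↦7, 1↦-1, 2↦-1}; K=[subR :: subL(7) :: subR]⟩
[14] ⟨C=4; E={p↦2}; S={0↦7, 1↦-1, 2↦-1}; K=[subL(3) :: subL(7) :: subR]⟩
[15] ⟨C=((λq. ((λx. (x - 0)) q)) (let q = 6 in (q + q))); E=∅; S={0↦7, 1↦-1, 2↦-1}; K=[subL(8)]⟩
[16] ⟨C=(λq. ((λx. (x - 0)) q)); E=∅; S={0↦7, 1↦-1, 2↦-1}; K=[arg :: subL(8)]⟩
[17] ⟨C=(let q = 6 in (q + q)); E=∅; S={0↦7, 1↦-1, 2↦-1}; K=[fun :: subL(8)]⟩
[18] ⟨C=6; E=∅; S={0↦7, 1↦-1, 2↦-1}; K=[let q :: fun :: subL(8)]⟩
[19] ⟨C=(q + q); E={q↦3}; S={0↦7, 1↦-1, 2↦-1, 3↦6}; K=[fun :: subL(8)]⟩
[20] ⟨C=q; E={q↦3}; S={0↦7, 1↦-1, 2↦-1, 3↦6}; K=[addR :: fun :: subL(8)]⟩
[21] ⟨C=q; E={q↦3}; S={0↦7, 1↦-1, 2↦-1, 3↦6}; K=[addL(6) :: fun :: subL(8)]⟩
[22] ⟨C=((λx. (x - 0)) q); E={q↦4}; S={0↦7, 1↦-1, 2↦-1, 3↦6, 4↦12}; K=[subL(8)]⟩
[23] ⟨C=(λx. (x - 0)); E={q↦4}; S={0↦7, 1↦-1, 2↦-1, 3↦6, 4↦12}; K=[arg :: subL(8)]⟩
[24] ⟨C=q; E={q↦4}; S={0↦7, 1↦-1, 2↦-1, 3↦6, 4↦12}; K=[fun :: subL(8)]⟩
[25] ⟨C=(x - 0); E={x↦5, q↦4}; S={0↦7, 1↦-1, 2↦-1, 3↦6, 4↦12, 5↦12}; K=[subL(8)]⟩
[26] ⟨C=x; E={x↦5, q↦4}; S={0↦7, 1↦-1, 2↦-1, 3↦6, 4↦12, 5↦12}; K=[subR :: subL(8)]⟩
[27] ⟨C=0; E={x↦5, q↦4}; S={0↦7, 1↦-1, 2↦-1, 3↦6, 4↦12, 5↦12}; K=[subL(12) :: subL(8)]⟩
→ final value -4

Answer: -4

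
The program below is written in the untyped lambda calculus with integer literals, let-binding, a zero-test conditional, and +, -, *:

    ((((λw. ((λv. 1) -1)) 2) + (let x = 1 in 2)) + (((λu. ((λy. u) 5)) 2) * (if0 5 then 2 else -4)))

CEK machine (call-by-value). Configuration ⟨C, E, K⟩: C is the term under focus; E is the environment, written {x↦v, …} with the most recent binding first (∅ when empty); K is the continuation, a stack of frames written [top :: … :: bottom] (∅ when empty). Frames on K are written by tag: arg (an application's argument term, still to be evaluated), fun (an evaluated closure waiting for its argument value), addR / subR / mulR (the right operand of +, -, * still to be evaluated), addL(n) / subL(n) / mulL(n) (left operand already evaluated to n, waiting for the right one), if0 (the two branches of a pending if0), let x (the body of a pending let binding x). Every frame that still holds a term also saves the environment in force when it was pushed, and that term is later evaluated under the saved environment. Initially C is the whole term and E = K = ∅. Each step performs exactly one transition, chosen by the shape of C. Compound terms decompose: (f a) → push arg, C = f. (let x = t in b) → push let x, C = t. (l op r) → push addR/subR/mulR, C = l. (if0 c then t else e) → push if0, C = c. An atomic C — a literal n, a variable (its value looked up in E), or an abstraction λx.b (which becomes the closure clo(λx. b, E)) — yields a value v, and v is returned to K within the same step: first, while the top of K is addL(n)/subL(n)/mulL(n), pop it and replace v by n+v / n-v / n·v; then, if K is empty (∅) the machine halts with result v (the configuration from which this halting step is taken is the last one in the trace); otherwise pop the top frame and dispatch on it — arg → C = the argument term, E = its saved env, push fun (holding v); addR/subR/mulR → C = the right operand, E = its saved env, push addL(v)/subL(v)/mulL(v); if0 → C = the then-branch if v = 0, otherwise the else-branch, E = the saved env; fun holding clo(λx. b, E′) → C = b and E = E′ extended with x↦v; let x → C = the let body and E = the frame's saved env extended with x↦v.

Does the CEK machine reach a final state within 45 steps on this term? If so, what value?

0. ⟨C=((((λw. ((λv. 1) -1)) 2) + (let x = 1 in 2)) + (((λu. ((λy. u) 5)) 2) * (if0 5 then 2 else -4))); E=∅; K=∅⟩
1. ⟨C=(((λw. ((λv. 1) -1)) 2) + (let x = 1 in 2)); E=∅; K=[addR]⟩
2. ⟨C=((λw. ((λv. 1) -1)) 2); E=∅; K=[addR :: addR]⟩
3. ⟨C=(λw. ((λv. 1) -1)); E=∅; K=[arg :: addR :: addR]⟩
4. ⟨C=2; E=∅; K=[fun :: addR :: addR]⟩
5. ⟨C=((λv. 1) -1); E={w↦2}; K=[addR :: addR]⟩
6. ⟨C=(λv. 1); E={w↦2}; K=[arg :: addR :: addR]⟩
7. ⟨C=-1; E={w↦2}; K=[fun :: addR :: addR]⟩
8. ⟨C=1; E={v↦-1, w↦2}; K=[addR :: addR]⟩
9. ⟨C=(let x = 1 in 2); E=∅; K=[addL(1) :: addR]⟩
10. ⟨C=1; E=∅; K=[let x :: addL(1) :: addR]⟩
11. ⟨C=2; E={x↦1}; K=[addL(1) :: addR]⟩
12. ⟨C=(((λu. ((λy. u) 5)) 2) * (if0 5 then 2 else -4)); E=∅; K=[addL(3)]⟩
13. ⟨C=((λu. ((λy. u) 5)) 2); E=∅; K=[mulR :: addL(3)]⟩
14. ⟨C=(λu. ((λy. u) 5)); E=∅; K=[arg :: mulR :: addL(3)]⟩
15. ⟨C=2; E=∅; K=[fun :: mulR :: addL(3)]⟩
16. ⟨C=((λy. u) 5); E={u↦2}; K=[mulR :: addL(3)]⟩
17. ⟨C=(λy. u); E={u↦2}; K=[arg :: mulR :: addL(3)]⟩
18. ⟨C=5; E={u↦2}; K=[fun :: mulR :: addL(3)]⟩
19. ⟨C=u; E={y↦5, u↦2}; K=[mulR :: addL(3)]⟩
20. ⟨C=(if0 5 then 2 else -4); E=∅; K=[mulL(2) :: addL(3)]⟩
21. ⟨C=5; E=∅; K=[if0 :: mulL(2) :: addL(3)]⟩
22. ⟨C=-4; E=∅; K=[mulL(2) :: addL(3)]⟩
→ final value -5

Answer: -5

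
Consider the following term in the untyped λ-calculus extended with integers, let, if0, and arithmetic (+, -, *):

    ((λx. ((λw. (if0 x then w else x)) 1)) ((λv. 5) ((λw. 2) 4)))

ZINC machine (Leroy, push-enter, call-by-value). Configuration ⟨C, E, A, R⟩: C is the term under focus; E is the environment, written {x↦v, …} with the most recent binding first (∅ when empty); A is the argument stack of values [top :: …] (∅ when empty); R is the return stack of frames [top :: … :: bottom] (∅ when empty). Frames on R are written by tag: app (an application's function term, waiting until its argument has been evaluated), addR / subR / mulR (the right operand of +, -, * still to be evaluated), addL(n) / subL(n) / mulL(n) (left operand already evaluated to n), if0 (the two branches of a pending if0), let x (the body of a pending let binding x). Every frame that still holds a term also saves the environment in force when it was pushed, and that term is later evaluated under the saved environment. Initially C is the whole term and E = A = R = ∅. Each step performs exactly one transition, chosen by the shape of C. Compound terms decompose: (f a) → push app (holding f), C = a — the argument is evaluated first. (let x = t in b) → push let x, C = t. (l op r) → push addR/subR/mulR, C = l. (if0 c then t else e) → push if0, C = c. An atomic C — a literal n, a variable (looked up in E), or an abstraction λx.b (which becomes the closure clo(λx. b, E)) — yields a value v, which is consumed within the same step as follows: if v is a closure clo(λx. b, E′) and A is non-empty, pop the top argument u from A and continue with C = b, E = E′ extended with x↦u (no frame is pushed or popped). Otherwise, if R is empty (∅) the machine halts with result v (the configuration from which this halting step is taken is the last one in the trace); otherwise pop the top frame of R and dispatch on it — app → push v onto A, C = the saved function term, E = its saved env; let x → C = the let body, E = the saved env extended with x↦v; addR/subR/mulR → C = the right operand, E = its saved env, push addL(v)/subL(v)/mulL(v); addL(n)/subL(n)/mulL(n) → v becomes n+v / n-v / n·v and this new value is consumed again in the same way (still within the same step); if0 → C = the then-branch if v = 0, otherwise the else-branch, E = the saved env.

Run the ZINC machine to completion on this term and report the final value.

0. ⟨C=((λx. ((λw. (if0 x then w else x)) 1)) ((λv. 5) ((λw. 2) 4))); E=∅; A=∅; R=∅⟩
1. ⟨C=((λv. 5) ((λw. 2) 4)); E=∅; A=∅; R=[app]⟩
2. ⟨C=((λw. 2) 4); E=∅; A=∅; R=[app :: app]⟩
3. ⟨C=4; E=∅; A=∅; R=[app :: app :: app]⟩
4. ⟨C=(λw. 2); E=∅; A=[4]; R=[app :: app]⟩
5. ⟨C=2; E={w↦4}; A=∅; R=[app :: app]⟩
6. ⟨C=(λv. 5); E=∅; A=[2]; R=[app]⟩
7. ⟨C=5; E={v↦2}; A=∅; R=[app]⟩
8. ⟨C=(λx. ((λw. (if0 x then w else x)) 1)); E=∅; A=[5]; R=∅⟩
9. ⟨C=((λw. (if0 x then w else x)) 1); E={x↦5}; A=∅; R=∅⟩
10. ⟨C=1; E={x↦5}; A=∅; R=[app]⟩
11. ⟨C=(λw. (if0 x then w else x)); E={x↦5}; A=[1]; R=∅⟩
12. ⟨C=(if0 x then w else x); E={w↦1, x↦5}; A=∅; R=∅⟩
13. ⟨C=x; E={w↦1, x↦5}; A=∅; R=[if0]⟩
14. ⟨C=x; E={w↦1, x↦5}; A=∅; R=∅⟩
→ final value 5

Answer: 5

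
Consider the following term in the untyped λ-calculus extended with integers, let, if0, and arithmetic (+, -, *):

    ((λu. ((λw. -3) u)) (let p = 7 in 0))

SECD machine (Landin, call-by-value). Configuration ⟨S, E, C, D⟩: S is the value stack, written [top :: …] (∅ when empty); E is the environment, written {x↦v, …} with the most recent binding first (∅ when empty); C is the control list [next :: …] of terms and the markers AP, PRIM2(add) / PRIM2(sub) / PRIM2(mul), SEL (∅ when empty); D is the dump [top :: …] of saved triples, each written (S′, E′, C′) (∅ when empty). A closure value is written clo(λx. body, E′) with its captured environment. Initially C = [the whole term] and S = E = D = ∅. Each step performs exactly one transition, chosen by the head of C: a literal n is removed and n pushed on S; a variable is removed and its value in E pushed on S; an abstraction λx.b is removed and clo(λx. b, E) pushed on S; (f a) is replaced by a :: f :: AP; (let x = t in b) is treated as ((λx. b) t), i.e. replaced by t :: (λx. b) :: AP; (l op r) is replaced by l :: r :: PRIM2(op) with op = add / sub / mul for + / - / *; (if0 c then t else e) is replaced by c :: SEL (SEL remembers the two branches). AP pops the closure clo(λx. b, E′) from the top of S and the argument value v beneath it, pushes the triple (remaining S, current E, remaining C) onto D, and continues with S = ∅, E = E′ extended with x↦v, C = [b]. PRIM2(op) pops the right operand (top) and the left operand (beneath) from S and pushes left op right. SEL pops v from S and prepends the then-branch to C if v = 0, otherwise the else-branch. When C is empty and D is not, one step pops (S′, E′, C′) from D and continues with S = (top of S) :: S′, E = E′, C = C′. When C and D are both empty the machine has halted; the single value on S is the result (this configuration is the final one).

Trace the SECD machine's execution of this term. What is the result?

Answer: -3

Execution trace:
[0] <S=∅, E=∅, C=[((λu. ((λw. -3) u)) (let p = 7 in 0))], D=∅>
[1] <S=∅, E=∅, C=[(let p = 7 in 0) :: (λu. ((λw. -3) u)) :: AP], D=∅>
[2] <S=∅, E=∅, C=[7 :: (λp. 0) :: AP :: (λu. ((λw. -3) u)) :: AP], D=∅>
[3] <S=[7], E=∅, C=[(λp. 0) :: AP :: (λu. ((λw. -3) u)) :: AP], D=∅>
[4] <S=[clo(λp. 0, ∅) :: 7], E=∅, C=[AP :: (λu. ((λw. -3) u)) :: AP], D=∅>
[5] <S=∅, E={p↦7}, C=[0], D=[(∅, ∅, [(λu. ((λw. -3) u)) :: AP])]>
[6] <S=[0], E={p↦7}, C=∅, D=[(∅, ∅, [(λu. ((λw. -3) u)) :: AP])]>
[7] <S=[0], E=∅, C=[(λu. ((λw. -3) u)) :: AP], D=∅>
[8] <S=[clo(λu. ((λw. -3) u), ∅) :: 0], E=∅, C=[AP], D=∅>
[9] <S=∅, E={u↦0}, C=[((λw. -3) u)], D=[(∅, ∅, ∅)]>
[10] <S=∅, E={u↦0}, C=[u :: (λw. -3) :: AP], D=[(∅, ∅, ∅)]>
[11] <S=[0], E={u↦0}, C=[(λw. -3) :: AP], D=[(∅, ∅, ∅)]>
[12] <S=[clo(λw. -3, {u↦0}) :: 0], E={u↦0}, C=[AP], D=[(∅, ∅, ∅)]>
[13] <S=∅, E={w↦0, u↦0}, C=[-3], D=[(∅, {u↦0}, ∅) :: (∅, ∅, ∅)]>
[14] <S=[-3], E={w↦0, u↦0}, C=∅, D=[(∅, {u↦0}, ∅) :: (∅, ∅, ∅)]>
[15] <S=[-3], E={u↦0}, C=∅, D=[(∅, ∅, ∅)]>
[16] <S=[-3], E=∅, C=∅, D=∅>
→ final value -3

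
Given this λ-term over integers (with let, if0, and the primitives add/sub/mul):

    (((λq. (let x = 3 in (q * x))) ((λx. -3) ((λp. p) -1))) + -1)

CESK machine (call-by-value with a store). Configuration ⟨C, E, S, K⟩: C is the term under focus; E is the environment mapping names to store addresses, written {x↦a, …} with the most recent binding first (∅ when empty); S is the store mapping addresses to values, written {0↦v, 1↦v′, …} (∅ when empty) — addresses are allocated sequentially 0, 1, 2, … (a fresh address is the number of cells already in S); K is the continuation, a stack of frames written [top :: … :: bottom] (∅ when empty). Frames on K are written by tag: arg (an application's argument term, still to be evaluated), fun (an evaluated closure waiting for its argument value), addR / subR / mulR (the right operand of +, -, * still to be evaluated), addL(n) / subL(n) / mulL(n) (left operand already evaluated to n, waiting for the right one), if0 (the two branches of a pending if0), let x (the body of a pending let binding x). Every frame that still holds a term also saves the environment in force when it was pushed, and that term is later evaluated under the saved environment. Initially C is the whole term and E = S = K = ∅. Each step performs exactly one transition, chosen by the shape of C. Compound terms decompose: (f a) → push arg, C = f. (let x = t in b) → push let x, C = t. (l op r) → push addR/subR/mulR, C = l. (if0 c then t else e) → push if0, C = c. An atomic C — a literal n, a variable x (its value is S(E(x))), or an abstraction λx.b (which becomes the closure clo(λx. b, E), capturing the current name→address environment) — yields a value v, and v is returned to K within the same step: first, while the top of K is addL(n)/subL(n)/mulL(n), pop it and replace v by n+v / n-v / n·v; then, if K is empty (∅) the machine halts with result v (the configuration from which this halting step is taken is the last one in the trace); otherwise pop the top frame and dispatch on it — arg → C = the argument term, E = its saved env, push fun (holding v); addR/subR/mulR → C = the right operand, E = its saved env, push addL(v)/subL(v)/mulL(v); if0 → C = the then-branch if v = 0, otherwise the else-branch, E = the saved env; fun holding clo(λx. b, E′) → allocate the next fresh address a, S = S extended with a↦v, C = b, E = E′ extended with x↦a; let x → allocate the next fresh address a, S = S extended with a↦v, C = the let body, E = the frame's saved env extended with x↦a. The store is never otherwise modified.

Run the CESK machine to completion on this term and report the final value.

Answer: -10

Derivation:
0. ⟨C=(((λq. (let x = 3 in (q * x))) ((λx. -3) ((λp. p) -1))) + -1); E=∅; S=∅; K=∅⟩
1. ⟨C=((λq. (let x = 3 in (q * x))) ((λx. -3) ((λp. p) -1))); E=∅; S=∅; K=[addR]⟩
2. ⟨C=(λq. (let x = 3 in (q * x))); E=∅; S=∅; K=[arg :: addR]⟩
3. ⟨C=((λx. -3) ((λp. p) -1)); E=∅; S=∅; K=[fun :: addR]⟩
4. ⟨C=(λx. -3); E=∅; S=∅; K=[arg :: fun :: addR]⟩
5. ⟨C=((λp. p) -1); E=∅; S=∅; K=[fun :: fun :: addR]⟩
6. ⟨C=(λp. p); E=∅; S=∅; K=[arg :: fun :: fun :: addR]⟩
7. ⟨C=-1; E=∅; S=∅; K=[fun :: fun :: fun :: addR]⟩
8. ⟨C=p; E={p↦0}; S={0↦-1}; K=[fun :: fun :: addR]⟩
9. ⟨C=-3; E={x↦1}; S={0↦-1, 1↦-1}; K=[fun :: addR]⟩
10. ⟨C=(let x = 3 in (q * x)); E={q↦2}; S={0↦-1, 1↦-1, 2↦-3}; K=[addR]⟩
11. ⟨C=3; E={q↦2}; S={0↦-1, 1↦-1, 2↦-3}; K=[let x :: addR]⟩
12. ⟨C=(q * x); E={x↦3, q↦2}; S={0↦-1, 1↦-1, 2↦-3, 3↦3}; K=[addR]⟩
13. ⟨C=q; E={x↦3, q↦2}; S={0↦-1, 1↦-1, 2↦-3, 3↦3}; K=[mulR :: addR]⟩
14. ⟨C=x; E={x↦3, q↦2}; S={0↦-1, 1↦-1, 2↦-3, 3↦3}; K=[mulL(-3) :: addR]⟩
15. ⟨C=-1; E=∅; S={0↦-1, 1↦-1, 2↦-3, 3↦3}; K=[addL(-9)]⟩
→ final value -10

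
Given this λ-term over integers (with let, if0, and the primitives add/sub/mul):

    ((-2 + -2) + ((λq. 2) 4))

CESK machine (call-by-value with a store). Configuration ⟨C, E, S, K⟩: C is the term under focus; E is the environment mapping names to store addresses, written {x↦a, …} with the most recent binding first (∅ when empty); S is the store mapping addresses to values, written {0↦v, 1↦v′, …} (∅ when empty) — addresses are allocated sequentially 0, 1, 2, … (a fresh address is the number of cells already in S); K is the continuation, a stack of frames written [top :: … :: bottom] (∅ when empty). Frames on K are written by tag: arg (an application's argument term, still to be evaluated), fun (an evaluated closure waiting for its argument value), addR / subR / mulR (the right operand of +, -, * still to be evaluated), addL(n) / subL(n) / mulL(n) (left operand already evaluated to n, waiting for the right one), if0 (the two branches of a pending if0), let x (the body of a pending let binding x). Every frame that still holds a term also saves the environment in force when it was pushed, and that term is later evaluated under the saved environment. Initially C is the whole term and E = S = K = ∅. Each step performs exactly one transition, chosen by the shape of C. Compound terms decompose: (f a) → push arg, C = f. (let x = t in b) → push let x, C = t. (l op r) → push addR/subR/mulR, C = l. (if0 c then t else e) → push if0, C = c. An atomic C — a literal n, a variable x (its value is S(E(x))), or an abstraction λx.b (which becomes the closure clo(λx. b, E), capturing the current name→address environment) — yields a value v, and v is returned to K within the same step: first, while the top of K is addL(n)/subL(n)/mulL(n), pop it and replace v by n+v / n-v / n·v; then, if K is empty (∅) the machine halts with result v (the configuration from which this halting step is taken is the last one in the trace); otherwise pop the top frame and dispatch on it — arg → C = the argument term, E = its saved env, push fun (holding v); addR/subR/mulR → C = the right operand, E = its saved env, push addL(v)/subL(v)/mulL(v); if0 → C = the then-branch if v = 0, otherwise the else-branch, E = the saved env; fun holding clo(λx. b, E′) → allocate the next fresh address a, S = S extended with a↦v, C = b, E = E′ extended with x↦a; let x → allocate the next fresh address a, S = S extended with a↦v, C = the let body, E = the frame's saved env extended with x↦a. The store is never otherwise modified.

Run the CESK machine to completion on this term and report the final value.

Answer: -2

Derivation:
t=0: ⟨C=((-2 + -2) + ((λq. 2) 4)); E=∅; S=∅; K=∅⟩
t=1: ⟨C=(-2 + -2); E=∅; S=∅; K=[addR]⟩
t=2: ⟨C=-2; E=∅; S=∅; K=[addR :: addR]⟩
t=3: ⟨C=-2; E=∅; S=∅; K=[addL(-2) :: addR]⟩
t=4: ⟨C=((λq. 2) 4); E=∅; S=∅; K=[addL(-4)]⟩
t=5: ⟨C=(λq. 2); E=∅; S=∅; K=[arg :: addL(-4)]⟩
t=6: ⟨C=4; E=∅; S=∅; K=[fun :: addL(-4)]⟩
t=7: ⟨C=2; E={q↦0}; S={0↦4}; K=[addL(-4)]⟩
→ final value -2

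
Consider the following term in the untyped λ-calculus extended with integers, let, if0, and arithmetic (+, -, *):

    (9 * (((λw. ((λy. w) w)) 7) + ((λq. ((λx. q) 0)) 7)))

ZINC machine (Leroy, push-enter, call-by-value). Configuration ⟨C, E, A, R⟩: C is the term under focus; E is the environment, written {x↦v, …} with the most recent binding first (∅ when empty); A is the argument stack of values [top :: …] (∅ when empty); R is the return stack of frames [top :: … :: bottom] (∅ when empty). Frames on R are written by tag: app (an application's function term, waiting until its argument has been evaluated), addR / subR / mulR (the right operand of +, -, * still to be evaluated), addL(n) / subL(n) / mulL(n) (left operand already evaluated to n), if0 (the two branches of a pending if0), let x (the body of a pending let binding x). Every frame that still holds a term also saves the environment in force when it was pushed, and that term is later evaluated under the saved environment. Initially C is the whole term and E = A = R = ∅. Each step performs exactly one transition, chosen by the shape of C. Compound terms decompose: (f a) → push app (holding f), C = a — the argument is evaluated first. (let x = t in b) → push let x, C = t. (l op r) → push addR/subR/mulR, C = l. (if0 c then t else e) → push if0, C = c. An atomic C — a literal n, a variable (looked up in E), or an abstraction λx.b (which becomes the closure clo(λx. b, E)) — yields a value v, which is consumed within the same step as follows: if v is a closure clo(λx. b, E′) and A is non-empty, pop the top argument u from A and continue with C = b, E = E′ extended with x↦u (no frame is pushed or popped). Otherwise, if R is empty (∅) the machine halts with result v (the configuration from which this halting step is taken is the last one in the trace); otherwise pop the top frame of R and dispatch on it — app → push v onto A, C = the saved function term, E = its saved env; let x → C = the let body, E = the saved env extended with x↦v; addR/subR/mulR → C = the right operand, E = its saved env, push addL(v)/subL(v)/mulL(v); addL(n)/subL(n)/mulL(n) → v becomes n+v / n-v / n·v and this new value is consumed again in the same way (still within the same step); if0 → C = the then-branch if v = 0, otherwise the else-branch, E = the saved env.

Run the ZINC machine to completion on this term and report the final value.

Answer: 126

Machine steps:
step 0: [C=(9 * (((λw. ((λy. w) w)) 7) + ((λq. ((λx. q) 0)) 7))) | E=∅ | A=∅ | R=∅]
step 1: [C=9 | E=∅ | A=∅ | R=[mulR]]
step 2: [C=(((λw. ((λy. w) w)) 7) + ((λq. ((λx. q) 0)) 7)) | E=∅ | A=∅ | R=[mulL(9)]]
step 3: [C=((λw. ((λy. w) w)) 7) | E=∅ | A=∅ | R=[addR :: mulL(9)]]
step 4: [C=7 | E=∅ | A=∅ | R=[app :: addR :: mulL(9)]]
step 5: [C=(λw. ((λy. w) w)) | E=∅ | A=[7] | R=[addR :: mulL(9)]]
step 6: [C=((λy. w) w) | E={w↦7} | A=∅ | R=[addR :: mulL(9)]]
step 7: [C=w | E={w↦7} | A=∅ | R=[app :: addR :: mulL(9)]]
step 8: [C=(λy. w) | E={w↦7} | A=[7] | R=[addR :: mulL(9)]]
step 9: [C=w | E={y↦7, w↦7} | A=∅ | R=[addR :: mulL(9)]]
step 10: [C=((λq. ((λx. q) 0)) 7) | E=∅ | A=∅ | R=[addL(7) :: mulL(9)]]
step 11: [C=7 | E=∅ | A=∅ | R=[app :: addL(7) :: mulL(9)]]
step 12: [C=(λq. ((λx. q) 0)) | E=∅ | A=[7] | R=[addL(7) :: mulL(9)]]
step 13: [C=((λx. q) 0) | E={q↦7} | A=∅ | R=[addL(7) :: mulL(9)]]
step 14: [C=0 | E={q↦7} | A=∅ | R=[app :: addL(7) :: mulL(9)]]
step 15: [C=(λx. q) | E={q↦7} | A=[0] | R=[addL(7) :: mulL(9)]]
step 16: [C=q | E={x↦0, q↦7} | A=∅ | R=[addL(7) :: mulL(9)]]
→ final value 126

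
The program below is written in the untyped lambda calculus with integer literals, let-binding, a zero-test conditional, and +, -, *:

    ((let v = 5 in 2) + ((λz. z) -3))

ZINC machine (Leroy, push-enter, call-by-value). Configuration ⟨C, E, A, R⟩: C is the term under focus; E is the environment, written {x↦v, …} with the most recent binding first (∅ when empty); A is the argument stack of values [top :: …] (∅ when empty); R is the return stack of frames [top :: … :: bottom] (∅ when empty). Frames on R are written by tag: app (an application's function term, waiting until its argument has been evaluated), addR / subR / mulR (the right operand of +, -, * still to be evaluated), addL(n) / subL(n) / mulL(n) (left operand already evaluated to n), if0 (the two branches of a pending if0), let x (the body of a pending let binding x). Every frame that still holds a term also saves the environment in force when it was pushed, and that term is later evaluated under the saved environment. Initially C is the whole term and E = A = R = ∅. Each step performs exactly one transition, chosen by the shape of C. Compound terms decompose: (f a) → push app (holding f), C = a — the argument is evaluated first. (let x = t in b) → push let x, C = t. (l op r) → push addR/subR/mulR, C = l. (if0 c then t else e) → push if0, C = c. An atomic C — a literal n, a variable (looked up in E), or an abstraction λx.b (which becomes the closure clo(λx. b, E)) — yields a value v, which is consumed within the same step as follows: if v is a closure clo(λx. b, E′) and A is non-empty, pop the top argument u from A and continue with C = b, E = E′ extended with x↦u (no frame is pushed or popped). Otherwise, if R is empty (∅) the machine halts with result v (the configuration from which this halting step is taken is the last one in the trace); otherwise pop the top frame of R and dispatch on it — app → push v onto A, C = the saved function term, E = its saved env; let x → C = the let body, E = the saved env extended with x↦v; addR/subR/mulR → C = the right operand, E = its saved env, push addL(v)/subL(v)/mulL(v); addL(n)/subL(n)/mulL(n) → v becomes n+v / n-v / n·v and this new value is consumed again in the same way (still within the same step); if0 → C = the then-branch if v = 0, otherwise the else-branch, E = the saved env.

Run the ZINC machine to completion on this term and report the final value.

t=0: ⟨C=((let v = 5 in 2) + ((λz. z) -3)); E=∅; A=∅; R=∅⟩
t=1: ⟨C=(let v = 5 in 2); E=∅; A=∅; R=[addR]⟩
t=2: ⟨C=5; E=∅; A=∅; R=[let v :: addR]⟩
t=3: ⟨C=2; E={v↦5}; A=∅; R=[addR]⟩
t=4: ⟨C=((λz. z) -3); E=∅; A=∅; R=[addL(2)]⟩
t=5: ⟨C=-3; E=∅; A=∅; R=[app :: addL(2)]⟩
t=6: ⟨C=(λz. z); E=∅; A=[-3]; R=[addL(2)]⟩
t=7: ⟨C=z; E={z↦-3}; A=∅; R=[addL(2)]⟩
→ final value -1

Answer: -1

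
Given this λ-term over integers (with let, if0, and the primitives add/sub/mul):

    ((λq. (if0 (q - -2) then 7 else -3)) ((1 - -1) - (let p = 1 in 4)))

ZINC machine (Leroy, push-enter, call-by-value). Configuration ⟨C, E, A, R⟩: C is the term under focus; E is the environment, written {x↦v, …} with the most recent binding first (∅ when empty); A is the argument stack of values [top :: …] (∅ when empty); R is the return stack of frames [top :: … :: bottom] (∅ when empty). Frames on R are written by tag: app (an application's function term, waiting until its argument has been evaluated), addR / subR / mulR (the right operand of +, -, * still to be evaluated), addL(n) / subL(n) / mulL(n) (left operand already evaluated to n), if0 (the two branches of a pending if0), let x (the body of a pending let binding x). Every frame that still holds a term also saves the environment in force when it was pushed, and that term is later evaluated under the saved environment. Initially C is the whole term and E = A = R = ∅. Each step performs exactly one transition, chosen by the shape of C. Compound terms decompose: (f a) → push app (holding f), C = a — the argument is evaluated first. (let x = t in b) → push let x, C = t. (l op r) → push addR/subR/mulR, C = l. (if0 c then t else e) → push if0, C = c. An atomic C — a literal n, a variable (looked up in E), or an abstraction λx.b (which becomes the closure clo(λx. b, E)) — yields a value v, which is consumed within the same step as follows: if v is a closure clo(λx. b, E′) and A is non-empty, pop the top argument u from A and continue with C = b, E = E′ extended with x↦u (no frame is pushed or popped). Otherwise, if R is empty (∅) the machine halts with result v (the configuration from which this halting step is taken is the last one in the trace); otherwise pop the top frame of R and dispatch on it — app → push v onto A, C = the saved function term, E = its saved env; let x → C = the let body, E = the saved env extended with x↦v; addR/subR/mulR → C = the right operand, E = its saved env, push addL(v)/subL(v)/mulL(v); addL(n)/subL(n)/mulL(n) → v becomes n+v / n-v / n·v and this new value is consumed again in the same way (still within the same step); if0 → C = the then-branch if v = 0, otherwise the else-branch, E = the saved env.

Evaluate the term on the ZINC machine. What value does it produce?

t=0: [C=((λq. (if0 (q - -2) then 7 else -3)) ((1 - -1) - (let p = 1 in 4))) | E=∅ | A=∅ | R=∅]
t=1: [C=((1 - -1) - (let p = 1 in 4)) | E=∅ | A=∅ | R=[app]]
t=2: [C=(1 - -1) | E=∅ | A=∅ | R=[subR :: app]]
t=3: [C=1 | E=∅ | A=∅ | R=[subR :: subR :: app]]
t=4: [C=-1 | E=∅ | A=∅ | R=[subL(1) :: subR :: app]]
t=5: [C=(let p = 1 in 4) | E=∅ | A=∅ | R=[subL(2) :: app]]
t=6: [C=1 | E=∅ | A=∅ | R=[let p :: subL(2) :: app]]
t=7: [C=4 | E={p↦1} | A=∅ | R=[subL(2) :: app]]
t=8: [C=(λq. (if0 (q - -2) then 7 else -3)) | E=∅ | A=[-2] | R=∅]
t=9: [C=(if0 (q - -2) then 7 else -3) | E={q↦-2} | A=∅ | R=∅]
t=10: [C=(q - -2) | E={q↦-2} | A=∅ | R=[if0]]
t=11: [C=q | E={q↦-2} | A=∅ | R=[subR :: if0]]
t=12: [C=-2 | E={q↦-2} | A=∅ | R=[subL(-2) :: if0]]
t=13: [C=7 | E={q↦-2} | A=∅ | R=∅]
→ final value 7

Answer: 7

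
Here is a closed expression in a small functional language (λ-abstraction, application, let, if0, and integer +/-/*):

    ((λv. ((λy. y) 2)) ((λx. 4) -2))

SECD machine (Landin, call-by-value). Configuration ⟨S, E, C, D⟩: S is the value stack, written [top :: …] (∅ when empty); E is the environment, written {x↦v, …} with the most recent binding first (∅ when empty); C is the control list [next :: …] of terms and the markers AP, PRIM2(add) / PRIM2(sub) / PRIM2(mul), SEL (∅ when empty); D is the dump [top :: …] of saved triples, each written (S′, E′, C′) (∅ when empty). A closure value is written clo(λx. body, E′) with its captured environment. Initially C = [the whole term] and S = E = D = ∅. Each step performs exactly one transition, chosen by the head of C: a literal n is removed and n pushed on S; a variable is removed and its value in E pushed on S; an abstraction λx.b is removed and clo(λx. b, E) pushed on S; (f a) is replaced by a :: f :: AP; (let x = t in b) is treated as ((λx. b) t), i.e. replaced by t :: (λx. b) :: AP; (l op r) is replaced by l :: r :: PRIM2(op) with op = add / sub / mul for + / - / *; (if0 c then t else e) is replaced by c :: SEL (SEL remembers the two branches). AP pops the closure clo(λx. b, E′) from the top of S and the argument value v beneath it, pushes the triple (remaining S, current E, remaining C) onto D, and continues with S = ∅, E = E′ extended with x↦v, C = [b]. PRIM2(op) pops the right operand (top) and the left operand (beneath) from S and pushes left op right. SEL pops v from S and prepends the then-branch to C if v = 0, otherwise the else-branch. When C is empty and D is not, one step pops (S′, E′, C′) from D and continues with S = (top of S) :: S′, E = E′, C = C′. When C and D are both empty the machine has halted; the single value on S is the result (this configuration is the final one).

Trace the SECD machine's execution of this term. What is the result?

Answer: 2

Derivation:
t=0: [S=∅ | E=∅ | C=[((λv. ((λy. y) 2)) ((λx. 4) -2))] | D=∅]
t=1: [S=∅ | E=∅ | C=[((λx. 4) -2) :: (λv. ((λy. y) 2)) :: AP] | D=∅]
t=2: [S=∅ | E=∅ | C=[-2 :: (λx. 4) :: AP :: (λv. ((λy. y) 2)) :: AP] | D=∅]
t=3: [S=[-2] | E=∅ | C=[(λx. 4) :: AP :: (λv. ((λy. y) 2)) :: AP] | D=∅]
t=4: [S=[clo(λx. 4, ∅) :: -2] | E=∅ | C=[AP :: (λv. ((λy. y) 2)) :: AP] | D=∅]
t=5: [S=∅ | E={x↦-2} | C=[4] | D=[(∅, ∅, [(λv. ((λy. y) 2)) :: AP])]]
t=6: [S=[4] | E={x↦-2} | C=∅ | D=[(∅, ∅, [(λv. ((λy. y) 2)) :: AP])]]
t=7: [S=[4] | E=∅ | C=[(λv. ((λy. y) 2)) :: AP] | D=∅]
t=8: [S=[clo(λv. ((λy. y) 2), ∅) :: 4] | E=∅ | C=[AP] | D=∅]
t=9: [S=∅ | E={v↦4} | C=[((λy. y) 2)] | D=[(∅, ∅, ∅)]]
t=10: [S=∅ | E={v↦4} | C=[2 :: (λy. y) :: AP] | D=[(∅, ∅, ∅)]]
t=11: [S=[2] | E={v↦4} | C=[(λy. y) :: AP] | D=[(∅, ∅, ∅)]]
t=12: [S=[clo(λy. y, {v↦4}) :: 2] | E={v↦4} | C=[AP] | D=[(∅, ∅, ∅)]]
t=13: [S=∅ | E={y↦2, v↦4} | C=[y] | D=[(∅, {v↦4}, ∅) :: (∅, ∅, ∅)]]
t=14: [S=[2] | E={y↦2, v↦4} | C=∅ | D=[(∅, {v↦4}, ∅) :: (∅, ∅, ∅)]]
t=15: [S=[2] | E={v↦4} | C=∅ | D=[(∅, ∅, ∅)]]
t=16: [S=[2] | E=∅ | C=∅ | D=∅]
→ final value 2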